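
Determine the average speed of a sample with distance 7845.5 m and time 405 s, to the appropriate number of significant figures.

average speed = 7845.5 m ÷ 405 s = 19.3716049383… m/s.
7845.5 has 5 significant figures; 405 has 3.
Division/multiplication keeps the fewest: 3 significant figures.
Rounded: 19.4 m/s.

19.4 m/s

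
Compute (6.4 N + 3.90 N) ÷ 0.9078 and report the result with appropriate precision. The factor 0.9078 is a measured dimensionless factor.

6.4 N + 3.90 N = 10.30 N; the sum is limited to 1 decimal place (3 s.f.).
Carrying full precision, 10.30 ÷ 0.9078 = 11.3461114783… N; 0.9078 has 4 s.f., so the result keeps min(3, 4) = 3 s.f.
Rounded to 3 significant figures: 11.3 N.

11.3 N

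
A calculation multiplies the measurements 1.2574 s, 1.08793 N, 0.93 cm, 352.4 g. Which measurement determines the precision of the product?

1.2574 s → 5 s.f.; 1.08793 N → 6 s.f.; 0.93 cm → 2 s.f.; 352.4 g → 4 s.f.
The fewest is 2 significant figures, from 0.93 cm.

0.93 cm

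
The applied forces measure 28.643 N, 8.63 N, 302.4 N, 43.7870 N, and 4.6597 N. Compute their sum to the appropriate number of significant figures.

388.1 N

28.643 N + 8.63 N + 302.4 N + 43.7870 N + 4.6597 N = 388.1197 N.
Addition/subtraction keeps the fewest decimal places: 28.643 → 3 decimal places, 8.63 → 2 decimal places, 302.4 → 1 decimal place, 43.7870 → 4 decimal places, 4.6597 → 4 decimal places; limit is 1.
Rounded to 1 decimal place: 388.1 N.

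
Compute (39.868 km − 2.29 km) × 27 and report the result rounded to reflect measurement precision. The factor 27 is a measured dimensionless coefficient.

1.0 × 10³ km

39.868 km − 2.29 km = 37.578 km; the difference is limited to 2 decimal places (4 s.f.).
Carrying full precision, 37.578 × 27 = 1014.606 km; 27 has 2 s.f., so the result keeps min(4, 2) = 2 s.f.
Rounded to 2 significant figures: 1.0 × 10³ km.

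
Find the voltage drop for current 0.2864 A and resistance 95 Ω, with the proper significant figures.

27 V

voltage drop = 0.2864 A × 95 Ω = 27.208 V.
0.2864 has 4 significant figures; 95 has 2.
Division/multiplication keeps the fewest: 2 significant figures.
Rounded: 27 V.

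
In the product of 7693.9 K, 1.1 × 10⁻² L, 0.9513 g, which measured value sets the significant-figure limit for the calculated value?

7693.9 K → 5 s.f.; 1.1 × 10⁻² L → 2 s.f.; 0.9513 g → 4 s.f.
The fewest is 2 significant figures, from 1.1 × 10⁻² L.

1.1 × 10⁻² L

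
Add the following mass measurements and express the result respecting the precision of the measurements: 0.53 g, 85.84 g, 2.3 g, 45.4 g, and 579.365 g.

713.4 g

0.53 g + 85.84 g + 2.3 g + 45.4 g + 579.365 g = 713.435 g.
Addition/subtraction keeps the fewest decimal places: 0.53 → 2 decimal places, 85.84 → 2 decimal places, 2.3 → 1 decimal place, 45.4 → 1 decimal place, 579.365 → 3 decimal places; limit is 1.
Rounded to 1 decimal place: 713.4 g.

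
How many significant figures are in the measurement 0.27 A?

0.27: leading zeros are not significant.

2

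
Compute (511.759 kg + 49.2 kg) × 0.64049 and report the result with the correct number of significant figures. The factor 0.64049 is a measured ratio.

511.759 kg + 49.2 kg = 560.959 kg; the sum is limited to 1 decimal place (4 s.f.).
Carrying full precision, 560.959 × 0.64049 = 359.28862991 kg; 0.64049 has 5 s.f., so the result keeps min(4, 5) = 4 s.f.
Rounded to 4 significant figures: 359.3 kg.

359.3 kg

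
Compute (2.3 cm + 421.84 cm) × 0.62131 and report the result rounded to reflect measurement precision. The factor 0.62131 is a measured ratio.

2.3 cm + 421.84 cm = 424.14 cm; the sum is limited to 1 decimal place (4 s.f.).
Carrying full precision, 424.14 × 0.62131 = 263.5224234 cm; 0.62131 has 5 s.f., so the result keeps min(4, 5) = 4 s.f.
Rounded to 4 significant figures: 263.5 cm.

263.5 cm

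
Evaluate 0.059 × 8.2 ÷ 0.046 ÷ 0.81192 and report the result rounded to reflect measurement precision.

0.059 × 8.2 ÷ 0.046 ÷ 0.81192 = 12.9537285747…
Multiplication/division keeps the fewest significant figures: 0.059 → 2 s.f., 8.2 → 2 s.f., 0.046 → 2 s.f., 0.81192 → 5 s.f.; limit is 2.
Rounded to 2 significant figures: 13.

13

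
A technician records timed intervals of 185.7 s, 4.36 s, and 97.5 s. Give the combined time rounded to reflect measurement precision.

287.6 s

185.7 s + 4.36 s + 97.5 s = 287.56 s.
Addition/subtraction keeps the fewest decimal places: 185.7 → 1 decimal place, 4.36 → 2 decimal places, 97.5 → 1 decimal place; limit is 1.
Rounded to 1 decimal place: 287.6 s.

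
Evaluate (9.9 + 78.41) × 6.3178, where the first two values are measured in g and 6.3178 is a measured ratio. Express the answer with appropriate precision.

9.9 g + 78.41 g = 88.31 g; the sum is limited to 1 decimal place (3 s.f.).
Carrying full precision, 88.31 × 6.3178 = 557.924918 g; 6.3178 has 5 s.f., so the result keeps min(3, 5) = 3 s.f.
Rounded to 3 significant figures: 558 g.

558 g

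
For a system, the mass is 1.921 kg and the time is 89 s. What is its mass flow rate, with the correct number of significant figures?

mass flow rate = 1.921 kg ÷ 89 s = 0.0215842696629… kg/s.
1.921 has 4 significant figures; 89 has 2.
Division/multiplication keeps the fewest: 2 significant figures.
Rounded: 0.022 kg/s.

0.022 kg/s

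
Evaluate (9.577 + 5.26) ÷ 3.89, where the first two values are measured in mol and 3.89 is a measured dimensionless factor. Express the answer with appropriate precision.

3.81 mol

9.577 mol + 5.26 mol = 14.837 mol; the sum is limited to 2 decimal places (4 s.f.).
Carrying full precision, 14.837 ÷ 3.89 = 3.81413881748… mol; 3.89 has 3 s.f., so the result keeps min(4, 3) = 3 s.f.
Rounded to 3 significant figures: 3.81 mol.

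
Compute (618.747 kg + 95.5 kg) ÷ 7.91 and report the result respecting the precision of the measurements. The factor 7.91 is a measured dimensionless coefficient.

618.747 kg + 95.5 kg = 714.247 kg; the sum is limited to 1 decimal place (4 s.f.).
Carrying full precision, 714.247 ÷ 7.91 = 90.2967130215… kg; 7.91 has 3 s.f., so the result keeps min(4, 3) = 3 s.f.
Rounded to 3 significant figures: 90.3 kg.

90.3 kg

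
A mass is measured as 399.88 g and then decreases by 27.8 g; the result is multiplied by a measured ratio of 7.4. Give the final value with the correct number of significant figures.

399.88 g − 27.8 g = 372.08 g; the difference is limited to 1 decimal place (4 s.f.).
Carrying full precision, 372.08 × 7.4 = 2753.392 g; 7.4 has 2 s.f., so the result keeps min(4, 2) = 2 s.f.
Rounded to 2 significant figures: 2.8 × 10^3 g.

2.8 × 10^3 g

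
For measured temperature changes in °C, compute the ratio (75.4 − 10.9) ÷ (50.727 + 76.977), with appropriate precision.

0.505

75.4 − 10.9 = 64.5, limited to 1 d.p. → 3 s.f.; 50.727 + 76.977 = 127.704, limited to 3 d.p. → 6 s.f.
Carrying full precision, 64.5 ÷ 127.704 = 0.505074234167…; keep min(3, 6) = 3 s.f.
Rounded to 3 significant figures: 0.505.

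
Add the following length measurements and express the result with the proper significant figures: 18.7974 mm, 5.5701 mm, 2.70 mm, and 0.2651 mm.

27.33 mm

18.7974 mm + 5.5701 mm + 2.70 mm + 0.2651 mm = 27.3326 mm.
Addition/subtraction keeps the fewest decimal places: 18.7974 → 4 decimal places, 5.5701 → 4 decimal places, 2.70 → 2 decimal places, 0.2651 → 4 decimal places; limit is 2.
Rounded to 2 decimal places: 27.33 mm.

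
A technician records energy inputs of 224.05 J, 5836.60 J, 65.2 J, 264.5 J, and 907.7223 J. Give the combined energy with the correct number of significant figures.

224.05 J + 5836.60 J + 65.2 J + 264.5 J + 907.7223 J = 7298.0723 J.
Addition/subtraction keeps the fewest decimal places: 224.05 → 2 decimal places, 5836.60 → 2 decimal places, 65.2 → 1 decimal place, 264.5 → 1 decimal place, 907.7223 → 4 decimal places; limit is 1.
Rounded to 1 decimal place: 7.2981 × 10^3 J.

7.2981 × 10^3 J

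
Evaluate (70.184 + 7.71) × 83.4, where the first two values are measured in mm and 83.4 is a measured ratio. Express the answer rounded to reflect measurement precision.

6.50 × 10^3 mm

70.184 mm + 7.71 mm = 77.894 mm; the sum is limited to 2 decimal places (4 s.f.).
Carrying full precision, 77.894 × 83.4 = 6496.3596 mm; 83.4 has 3 s.f., so the result keeps min(4, 3) = 3 s.f.
Rounded to 3 significant figures: 6.50 × 10^3 mm.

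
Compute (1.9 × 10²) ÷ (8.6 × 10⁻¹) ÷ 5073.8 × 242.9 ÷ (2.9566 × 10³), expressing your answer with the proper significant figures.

0.0036

(1.9 × 10²) ÷ (8.6 × 10⁻¹) ÷ 5073.8 × 242.9 ÷ (2.9566 × 10³) = 0.0035773114107…
Multiplication/division keeps the fewest significant figures: 1.9 × 10² → 2 s.f., 8.6 × 10⁻¹ → 2 s.f., 5073.8 → 5 s.f., 242.9 → 4 s.f., 2.9566 × 10³ → 5 s.f.; limit is 2.
Rounded to 2 significant figures: 0.0036.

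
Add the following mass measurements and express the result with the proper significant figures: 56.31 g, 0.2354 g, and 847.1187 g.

56.31 g + 0.2354 g + 847.1187 g = 903.6641 g.
Addition/subtraction keeps the fewest decimal places: 56.31 → 2 decimal places, 0.2354 → 4 decimal places, 847.1187 → 4 decimal places; limit is 2.
Rounded to 2 decimal places: 903.66 g.

903.66 g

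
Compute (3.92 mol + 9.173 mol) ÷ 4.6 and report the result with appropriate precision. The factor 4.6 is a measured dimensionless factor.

3.92 mol + 9.173 mol = 13.093 mol; the sum is limited to 2 decimal places (4 s.f.).
Carrying full precision, 13.093 ÷ 4.6 = 2.84630434783… mol; 4.6 has 2 s.f., so the result keeps min(4, 2) = 2 s.f.
Rounded to 2 significant figures: 2.8 mol.

2.8 mol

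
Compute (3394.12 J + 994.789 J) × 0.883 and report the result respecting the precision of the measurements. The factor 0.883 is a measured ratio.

3394.12 J + 994.789 J = 4388.909 J; the sum is limited to 2 decimal places (6 s.f.).
Carrying full precision, 4388.909 × 0.883 = 3875.406647 J; 0.883 has 3 s.f., so the result keeps min(6, 3) = 3 s.f.
Rounded to 3 significant figures: 3.88 × 10³ J.

3.88 × 10³ J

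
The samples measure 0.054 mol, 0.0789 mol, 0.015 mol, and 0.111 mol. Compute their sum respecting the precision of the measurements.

0.259 mol

0.054 mol + 0.0789 mol + 0.015 mol + 0.111 mol = 0.2589 mol.
Addition/subtraction keeps the fewest decimal places: 0.054 → 3 decimal places, 0.0789 → 4 decimal places, 0.015 → 3 decimal places, 0.111 → 3 decimal places; limit is 3.
Rounded to 3 decimal places: 0.259 mol.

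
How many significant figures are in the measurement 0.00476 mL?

3

0.00476: leading zeros are not significant.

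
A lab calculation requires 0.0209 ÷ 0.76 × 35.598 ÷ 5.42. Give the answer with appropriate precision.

0.18

0.0209 ÷ 0.76 × 35.598 ÷ 5.42 = 0.180617158672…
Multiplication/division keeps the fewest significant figures: 0.0209 → 3 s.f., 0.76 → 2 s.f., 35.598 → 5 s.f., 5.42 → 3 s.f.; limit is 2.
Rounded to 2 significant figures: 0.18.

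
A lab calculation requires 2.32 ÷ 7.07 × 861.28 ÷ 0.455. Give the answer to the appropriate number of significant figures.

2.32 ÷ 7.07 × 861.28 ÷ 0.455 = 621.157219019…
Multiplication/division keeps the fewest significant figures: 2.32 → 3 s.f., 7.07 → 3 s.f., 861.28 → 5 s.f., 0.455 → 3 s.f.; limit is 3.
Rounded to 3 significant figures: 6.21 × 10^2.

6.21 × 10^2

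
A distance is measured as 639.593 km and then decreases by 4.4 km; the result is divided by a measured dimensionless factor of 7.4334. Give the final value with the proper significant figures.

85.45 km

639.593 km − 4.4 km = 635.193 km; the difference is limited to 1 decimal place (4 s.f.).
Carrying full precision, 635.193 ÷ 7.4334 = 85.4512067156… km; 7.4334 has 5 s.f., so the result keeps min(4, 5) = 4 s.f.
Rounded to 4 significant figures: 85.45 km.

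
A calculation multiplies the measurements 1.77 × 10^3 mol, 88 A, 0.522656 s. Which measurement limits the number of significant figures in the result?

1.77 × 10^3 mol → 3 s.f.; 88 A → 2 s.f.; 0.522656 s → 6 s.f.
The fewest is 2 significant figures, from 88 A.

88 A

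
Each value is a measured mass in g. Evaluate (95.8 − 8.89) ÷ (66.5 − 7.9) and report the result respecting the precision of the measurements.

1.48

95.8 − 8.89 = 86.91, limited to 1 d.p. → 3 s.f.; 66.5 − 7.9 = 58.6, limited to 1 d.p. → 3 s.f.
Carrying full precision, 86.91 ÷ 58.6 = 1.48310580205…; keep min(3, 3) = 3 s.f.
Rounded to 3 significant figures: 1.48.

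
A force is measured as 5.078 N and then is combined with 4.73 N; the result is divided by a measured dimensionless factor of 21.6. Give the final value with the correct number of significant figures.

5.078 N + 4.73 N = 9.808 N; the sum is limited to 2 decimal places (3 s.f.).
Carrying full precision, 9.808 ÷ 21.6 = 0.454074074074… N; 21.6 has 3 s.f., so the result keeps min(3, 3) = 3 s.f.
Rounded to 3 significant figures: 0.454 N.

0.454 N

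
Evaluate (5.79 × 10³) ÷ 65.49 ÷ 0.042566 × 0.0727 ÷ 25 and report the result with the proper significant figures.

(5.79 × 10³) ÷ 65.49 ÷ 0.042566 × 0.0727 ÷ 25 = 6.03997491304…
Multiplication/division keeps the fewest significant figures: 5.79 × 10³ → 3 s.f., 65.49 → 4 s.f., 0.042566 → 5 s.f., 0.0727 → 3 s.f., 25 → 2 s.f.; limit is 2.
Rounded to 2 significant figures: 6.0.

6.0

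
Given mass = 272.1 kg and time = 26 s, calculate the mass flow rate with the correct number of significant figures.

mass flow rate = 272.1 kg ÷ 26 s = 10.4653846154… kg/s.
272.1 has 4 significant figures; 26 has 2.
Division/multiplication keeps the fewest: 2 significant figures.
Rounded: 10. kg/s.

10. kg/s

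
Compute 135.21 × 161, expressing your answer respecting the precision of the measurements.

135.21 × 161 = 21768.81
Multiplication/division keeps the fewest significant figures: 135.21 → 5 s.f., 161 → 3 s.f.; limit is 3.
Rounded to 3 significant figures: 2.18 × 10^4.

2.18 × 10^4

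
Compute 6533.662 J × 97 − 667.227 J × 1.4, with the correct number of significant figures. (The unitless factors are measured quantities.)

6533.662 × 97 = 633765.214 → 6.3 × 10^5 J (2 s.f., last digit at the 10^4 place).
667.227 × 1.4 = 934.1178 → 9.3 × 10^2 J (2 s.f., last digit at the 10^1 place).
Difference: 632831.0962 J; keep the coarser place, 10^4.
Result: 6.3 × 10^5 J.

6.3 × 10^5 J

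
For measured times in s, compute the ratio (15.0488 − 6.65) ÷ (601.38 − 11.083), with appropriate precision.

0.0142

15.0488 − 6.65 = 8.3988, limited to 2 d.p. → 3 s.f.; 601.38 − 11.083 = 590.297, limited to 2 d.p. → 5 s.f.
Carrying full precision, 8.3988 ÷ 590.297 = 0.0142280919605…; keep min(3, 5) = 3 s.f.
Rounded to 3 significant figures: 0.0142.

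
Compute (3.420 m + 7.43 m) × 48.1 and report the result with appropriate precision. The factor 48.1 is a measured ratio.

3.420 m + 7.43 m = 10.850 m; the sum is limited to 2 decimal places (4 s.f.).
Carrying full precision, 10.850 × 48.1 = 521.885 m; 48.1 has 3 s.f., so the result keeps min(4, 3) = 3 s.f.
Rounded to 3 significant figures: 522 m.

522 m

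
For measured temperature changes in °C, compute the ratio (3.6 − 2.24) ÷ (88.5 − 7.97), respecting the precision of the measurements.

3.6 − 2.24 = 1.36, limited to 1 d.p. → 2 s.f.; 88.5 − 7.97 = 80.53, limited to 1 d.p. → 3 s.f.
Carrying full precision, 1.36 ÷ 80.53 = 0.01688811623…; keep min(2, 3) = 2 s.f.
Rounded to 2 significant figures: 0.017.

0.017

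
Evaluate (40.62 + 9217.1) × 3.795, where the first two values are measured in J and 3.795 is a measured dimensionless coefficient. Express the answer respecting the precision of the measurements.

3.513 × 10^4 J

40.62 J + 9217.1 J = 9257.72 J; the sum is limited to 1 decimal place (5 s.f.).
Carrying full precision, 9257.72 × 3.795 = 35133.0474 J; 3.795 has 4 s.f., so the result keeps min(5, 4) = 4 s.f.
Rounded to 4 significant figures: 3.513 × 10^4 J.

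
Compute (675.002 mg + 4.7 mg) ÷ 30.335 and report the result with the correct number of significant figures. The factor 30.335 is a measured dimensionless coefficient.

22.41 mg

675.002 mg + 4.7 mg = 679.702 mg; the sum is limited to 1 decimal place (4 s.f.).
Carrying full precision, 679.702 ÷ 30.335 = 22.4065271139… mg; 30.335 has 5 s.f., so the result keeps min(4, 5) = 4 s.f.
Rounded to 4 significant figures: 22.41 mg.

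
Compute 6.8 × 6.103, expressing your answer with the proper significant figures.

6.8 × 6.103 = 41.5004
Multiplication/division keeps the fewest significant figures: 6.8 → 2 s.f., 6.103 → 4 s.f.; limit is 2.
Rounded to 2 significant figures: 42.

42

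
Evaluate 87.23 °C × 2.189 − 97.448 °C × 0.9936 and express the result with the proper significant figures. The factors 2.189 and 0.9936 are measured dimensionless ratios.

87.23 × 2.189 = 190.94647 → 190.9 °C (4 s.f., last digit at the 10^-1 place).
97.448 × 0.9936 = 96.8243328 → 96.82 °C (4 s.f., last digit at the 10^-2 place).
Difference: 94.1221372 °C; keep the coarser place, 10^-1.
Result: 94.1 °C.

94.1 °C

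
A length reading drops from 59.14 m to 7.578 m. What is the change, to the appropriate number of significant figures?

51.56 m

59.14 m − 7.578 m = 51.562 m.
Addition/subtraction keeps the fewest decimal places: 59.14 → 2 decimal places, 7.578 → 3 decimal places; limit is 2.
Rounded to 2 decimal places: 51.56 m.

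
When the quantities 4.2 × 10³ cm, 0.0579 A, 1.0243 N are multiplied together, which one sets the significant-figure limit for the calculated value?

4.2 × 10³ cm

4.2 × 10³ cm → 2 s.f.; 0.0579 A → 3 s.f.; 1.0243 N → 5 s.f.
The fewest is 2 significant figures, from 4.2 × 10³ cm.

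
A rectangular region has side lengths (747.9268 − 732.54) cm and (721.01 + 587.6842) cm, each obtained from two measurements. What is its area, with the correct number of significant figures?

2.014 × 10^4 cm²

747.9268 − 732.54 = 15.3868, limited to 2 d.p. → 4 s.f.; 721.01 + 587.6842 = 1308.6942, limited to 2 d.p. → 6 s.f.
Carrying full precision, 15.3868 × 1308.6942 = 20136.6159166…; keep min(4, 6) = 4 s.f.
Rounded to 4 significant figures: 2.014 × 10^4 cm².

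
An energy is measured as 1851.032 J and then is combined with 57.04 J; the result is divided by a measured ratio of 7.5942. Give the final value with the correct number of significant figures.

251.25 J

1851.032 J + 57.04 J = 1908.072 J; the sum is limited to 2 decimal places (6 s.f.).
Carrying full precision, 1908.072 ÷ 7.5942 = 251.253851624… J; 7.5942 has 5 s.f., so the result keeps min(6, 5) = 5 s.f.
Rounded to 5 significant figures: 251.25 J.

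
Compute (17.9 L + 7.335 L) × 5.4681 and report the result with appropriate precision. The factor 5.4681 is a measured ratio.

17.9 L + 7.335 L = 25.235 L; the sum is limited to 1 decimal place (3 s.f.).
Carrying full precision, 25.235 × 5.4681 = 137.9875035 L; 5.4681 has 5 s.f., so the result keeps min(3, 5) = 3 s.f.
Rounded to 3 significant figures: 138 L.

138 L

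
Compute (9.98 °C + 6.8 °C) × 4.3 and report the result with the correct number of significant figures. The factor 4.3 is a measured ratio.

9.98 °C + 6.8 °C = 16.78 °C; the sum is limited to 1 decimal place (3 s.f.).
Carrying full precision, 16.78 × 4.3 = 72.154 °C; 4.3 has 2 s.f., so the result keeps min(3, 2) = 2 s.f.
Rounded to 2 significant figures: 72 °C.

72 °C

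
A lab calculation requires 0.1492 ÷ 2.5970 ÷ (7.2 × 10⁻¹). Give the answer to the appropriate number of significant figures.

0.1492 ÷ 2.5970 ÷ (7.2 × 10⁻¹) = 0.0797929234587…
Multiplication/division keeps the fewest significant figures: 0.1492 → 4 s.f., 2.5970 → 5 s.f., 7.2 × 10⁻¹ → 2 s.f.; limit is 2.
Rounded to 2 significant figures: 0.080.

0.080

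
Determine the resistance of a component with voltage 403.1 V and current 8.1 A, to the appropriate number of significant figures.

resistance = 403.1 V ÷ 8.1 A = 49.7654320988… Ω.
403.1 has 4 significant figures; 8.1 has 2.
Division/multiplication keeps the fewest: 2 significant figures.
Rounded: 5.0 × 10¹ Ω.

5.0 × 10¹ Ω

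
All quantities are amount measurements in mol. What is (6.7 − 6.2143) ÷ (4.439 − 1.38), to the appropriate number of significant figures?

6.7 − 6.2143 = 0.4857, limited to 1 d.p. → 1 s.f.; 4.439 − 1.38 = 3.059, limited to 2 d.p. → 3 s.f.
Carrying full precision, 0.4857 ÷ 3.059 = 0.158777378228…; keep min(1, 3) = 1 s.f.
Rounded to 1 significant figure: 0.2.

0.2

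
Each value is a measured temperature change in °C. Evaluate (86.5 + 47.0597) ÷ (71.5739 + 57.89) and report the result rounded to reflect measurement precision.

1.032

86.5 + 47.0597 = 133.5597, limited to 1 d.p. → 4 s.f.; 71.5739 + 57.89 = 129.4639, limited to 2 d.p. → 5 s.f.
Carrying full precision, 133.5597 ÷ 129.4639 = 1.03163661839…; keep min(4, 5) = 4 s.f.
Rounded to 4 significant figures: 1.032.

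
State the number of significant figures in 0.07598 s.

0.07598: leading zeros are not significant.

4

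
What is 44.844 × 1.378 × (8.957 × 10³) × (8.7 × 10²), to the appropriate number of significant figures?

44.844 × 1.378 × (8.957 × 10³) × (8.7 × 10²) = 481543348.413…
Multiplication/division keeps the fewest significant figures: 44.844 → 5 s.f., 1.378 → 4 s.f., 8.957 × 10³ → 4 s.f., 8.7 × 10² → 2 s.f.; limit is 2.
Rounded to 2 significant figures: 4.8 × 10⁸.

4.8 × 10⁸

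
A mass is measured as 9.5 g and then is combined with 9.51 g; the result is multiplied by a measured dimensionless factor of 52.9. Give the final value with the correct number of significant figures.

1.01 × 10^3 g

9.5 g + 9.51 g = 19.01 g; the sum is limited to 1 decimal place (3 s.f.).
Carrying full precision, 19.01 × 52.9 = 1005.629 g; 52.9 has 3 s.f., so the result keeps min(3, 3) = 3 s.f.
Rounded to 3 significant figures: 1.01 × 10^3 g.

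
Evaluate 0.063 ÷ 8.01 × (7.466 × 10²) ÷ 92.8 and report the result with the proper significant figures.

0.063

0.063 ÷ 8.01 × (7.466 × 10²) ÷ 92.8 = 0.0632773149942…
Multiplication/division keeps the fewest significant figures: 0.063 → 2 s.f., 8.01 → 3 s.f., 7.466 × 10² → 4 s.f., 92.8 → 3 s.f.; limit is 2.
Rounded to 2 significant figures: 0.063.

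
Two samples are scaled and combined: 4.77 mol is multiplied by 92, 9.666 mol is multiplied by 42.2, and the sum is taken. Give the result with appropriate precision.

8.5 × 10² mol

4.77 × 92 = 438.84 → 4.4 × 10² mol (2 s.f., last digit at the 10^1 place).
9.666 × 42.2 = 407.9052 → 408 mol (3 s.f., last digit at the 10^0 place).
Sum: 846.7452 mol; keep the coarser place, 10^1.
Result: 8.5 × 10² mol.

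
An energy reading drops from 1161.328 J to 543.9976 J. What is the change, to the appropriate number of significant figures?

6.17330 × 10² J

1161.328 J − 543.9976 J = 617.3304 J.
Addition/subtraction keeps the fewest decimal places: 1161.328 → 3 decimal places, 543.9976 → 4 decimal places; limit is 3.
Rounded to 3 decimal places: 6.17330 × 10² J.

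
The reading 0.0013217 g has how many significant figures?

5

0.0013217: leading zeros are not significant.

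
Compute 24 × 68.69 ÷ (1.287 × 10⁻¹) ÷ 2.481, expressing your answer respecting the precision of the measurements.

24 × 68.69 ÷ (1.287 × 10⁻¹) ÷ 2.481 = 5162.96816176…
Multiplication/division keeps the fewest significant figures: 24 → 2 s.f., 68.69 → 4 s.f., 1.287 × 10⁻¹ → 4 s.f., 2.481 → 4 s.f.; limit is 2.
Rounded to 2 significant figures: 5.2 × 10³.

5.2 × 10³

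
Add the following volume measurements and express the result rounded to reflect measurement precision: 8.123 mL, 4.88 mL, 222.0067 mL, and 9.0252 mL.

8.123 mL + 4.88 mL + 222.0067 mL + 9.0252 mL = 244.0349 mL.
Addition/subtraction keeps the fewest decimal places: 8.123 → 3 decimal places, 4.88 → 2 decimal places, 222.0067 → 4 decimal places, 9.0252 → 4 decimal places; limit is 2.
Rounded to 2 decimal places: 244.03 mL.

244.03 mL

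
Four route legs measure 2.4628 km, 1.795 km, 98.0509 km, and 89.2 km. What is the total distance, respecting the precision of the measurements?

191.5 km

2.4628 km + 1.795 km + 98.0509 km + 89.2 km = 191.5087 km.
Addition/subtraction keeps the fewest decimal places: 2.4628 → 4 decimal places, 1.795 → 3 decimal places, 98.0509 → 4 decimal places, 89.2 → 1 decimal place; limit is 1.
Rounded to 1 decimal place: 191.5 km.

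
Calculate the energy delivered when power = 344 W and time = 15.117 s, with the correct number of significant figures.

energy delivered = 344 W × 15.117 s = 5200.248 J.
344 has 3 significant figures; 15.117 has 5.
Division/multiplication keeps the fewest: 3 significant figures.
Rounded: 5.20 × 10^3 J.

5.20 × 10^3 J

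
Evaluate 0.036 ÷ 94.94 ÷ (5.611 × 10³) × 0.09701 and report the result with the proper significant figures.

0.036 ÷ 94.94 ÷ (5.611 × 10³) × 0.09701 = 6.55585756363 × 10^-9…
Multiplication/division keeps the fewest significant figures: 0.036 → 2 s.f., 94.94 → 4 s.f., 5.611 × 10³ → 4 s.f., 0.09701 → 4 s.f.; limit is 2.
Rounded to 2 significant figures: 6.6 × 10⁻⁹.

6.6 × 10⁻⁹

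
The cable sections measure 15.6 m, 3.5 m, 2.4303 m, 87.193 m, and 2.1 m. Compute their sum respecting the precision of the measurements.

110.8 m

15.6 m + 3.5 m + 2.4303 m + 87.193 m + 2.1 m = 110.8233 m.
Addition/subtraction keeps the fewest decimal places: 15.6 → 1 decimal place, 3.5 → 1 decimal place, 2.4303 → 4 decimal places, 87.193 → 3 decimal places, 2.1 → 1 decimal place; limit is 1.
Rounded to 1 decimal place: 110.8 m.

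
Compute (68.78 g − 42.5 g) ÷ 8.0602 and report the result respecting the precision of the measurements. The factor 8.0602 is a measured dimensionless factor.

3.26 g

68.78 g − 42.5 g = 26.28 g; the difference is limited to 1 decimal place (3 s.f.).
Carrying full precision, 26.28 ÷ 8.0602 = 3.26046500087… g; 8.0602 has 5 s.f., so the result keeps min(3, 5) = 3 s.f.
Rounded to 3 significant figures: 3.26 g.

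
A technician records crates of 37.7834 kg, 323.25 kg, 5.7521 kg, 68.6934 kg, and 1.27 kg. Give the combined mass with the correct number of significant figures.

37.7834 kg + 323.25 kg + 5.7521 kg + 68.6934 kg + 1.27 kg = 436.7489 kg.
Addition/subtraction keeps the fewest decimal places: 37.7834 → 4 decimal places, 323.25 → 2 decimal places, 5.7521 → 4 decimal places, 68.6934 → 4 decimal places, 1.27 → 2 decimal places; limit is 2.
Rounded to 2 decimal places: 436.75 kg.

436.75 kg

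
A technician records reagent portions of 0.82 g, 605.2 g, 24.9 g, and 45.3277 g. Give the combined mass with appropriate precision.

0.82 g + 605.2 g + 24.9 g + 45.3277 g = 676.2477 g.
Addition/subtraction keeps the fewest decimal places: 0.82 → 2 decimal places, 605.2 → 1 decimal place, 24.9 → 1 decimal place, 45.3277 → 4 decimal places; limit is 1.
Rounded to 1 decimal place: 676.2 g.

676.2 g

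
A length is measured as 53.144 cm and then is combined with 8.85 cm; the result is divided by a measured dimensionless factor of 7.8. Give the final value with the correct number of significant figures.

7.9 cm

53.144 cm + 8.85 cm = 61.994 cm; the sum is limited to 2 decimal places (4 s.f.).
Carrying full precision, 61.994 ÷ 7.8 = 7.94794871795… cm; 7.8 has 2 s.f., so the result keeps min(4, 2) = 2 s.f.
Rounded to 2 significant figures: 7.9 cm.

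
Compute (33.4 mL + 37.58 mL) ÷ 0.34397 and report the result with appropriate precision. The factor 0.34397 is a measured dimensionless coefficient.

33.4 mL + 37.58 mL = 70.98 mL; the sum is limited to 1 decimal place (3 s.f.).
Carrying full precision, 70.98 ÷ 0.34397 = 206.355205396… mL; 0.34397 has 5 s.f., so the result keeps min(3, 5) = 3 s.f.
Rounded to 3 significant figures: 206 mL.

206 mL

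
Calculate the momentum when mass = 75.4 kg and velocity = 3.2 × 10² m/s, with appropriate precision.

2.4 × 10⁴ kg·m/s

momentum = 75.4 kg × 3.2 × 10² m/s = 24128 kg·m/s.
75.4 has 3 significant figures; 3.2 × 10² has 2.
Division/multiplication keeps the fewest: 2 significant figures.
Rounded: 2.4 × 10⁴ kg·m/s.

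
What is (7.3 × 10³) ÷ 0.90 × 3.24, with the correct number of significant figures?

(7.3 × 10³) ÷ 0.90 × 3.24 = 26280
Multiplication/division keeps the fewest significant figures: 7.3 × 10³ → 2 s.f., 0.90 → 2 s.f., 3.24 → 3 s.f.; limit is 2.
Rounded to 2 significant figures: 2.6 × 10⁴.

2.6 × 10⁴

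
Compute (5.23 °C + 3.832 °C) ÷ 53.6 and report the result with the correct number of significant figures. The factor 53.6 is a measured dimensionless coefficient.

5.23 °C + 3.832 °C = 9.062 °C; the sum is limited to 2 decimal places (3 s.f.).
Carrying full precision, 9.062 ÷ 53.6 = 0.169067164179… °C; 53.6 has 3 s.f., so the result keeps min(3, 3) = 3 s.f.
Rounded to 3 significant figures: 1.69 × 10^-1 °C.

1.69 × 10^-1 °C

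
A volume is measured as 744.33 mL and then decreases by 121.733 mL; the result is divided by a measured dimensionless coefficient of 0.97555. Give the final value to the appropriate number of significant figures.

638.20 mL

744.33 mL − 121.733 mL = 622.597 mL; the difference is limited to 2 decimal places (5 s.f.).
Carrying full precision, 622.597 ÷ 0.97555 = 638.201014812… mL; 0.97555 has 5 s.f., so the result keeps min(5, 5) = 5 s.f.
Rounded to 5 significant figures: 638.20 mL.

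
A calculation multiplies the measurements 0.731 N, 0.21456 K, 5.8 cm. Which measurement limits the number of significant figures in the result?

0.731 N → 3 s.f.; 0.21456 K → 5 s.f.; 5.8 cm → 2 s.f.
The fewest is 2 significant figures, from 5.8 cm.

5.8 cm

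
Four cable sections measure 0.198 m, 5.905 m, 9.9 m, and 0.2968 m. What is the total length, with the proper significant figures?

0.198 m + 5.905 m + 9.9 m + 0.2968 m = 16.2998 m.
Addition/subtraction keeps the fewest decimal places: 0.198 → 3 decimal places, 5.905 → 3 decimal places, 9.9 → 1 decimal place, 0.2968 → 4 decimal places; limit is 1.
Rounded to 1 decimal place: 16.3 m.

16.3 m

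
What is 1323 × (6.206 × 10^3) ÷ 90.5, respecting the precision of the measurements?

1323 × (6.206 × 10^3) ÷ 90.5 = 90724.1767956…
Multiplication/division keeps the fewest significant figures: 1323 → 4 s.f., 6.206 × 10^3 → 4 s.f., 90.5 → 3 s.f.; limit is 3.
Rounded to 3 significant figures: 9.07 × 10^4.

9.07 × 10^4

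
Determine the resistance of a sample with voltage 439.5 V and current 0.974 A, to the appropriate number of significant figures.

resistance = 439.5 V ÷ 0.974 A = 451.232032854… Ω.
439.5 has 4 significant figures; 0.974 has 3.
Division/multiplication keeps the fewest: 3 significant figures.
Rounded: 4.51 × 10² Ω.

4.51 × 10² Ω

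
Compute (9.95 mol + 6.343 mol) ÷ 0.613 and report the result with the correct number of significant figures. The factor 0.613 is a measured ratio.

26.6 mol

9.95 mol + 6.343 mol = 16.293 mol; the sum is limited to 2 decimal places (4 s.f.).
Carrying full precision, 16.293 ÷ 0.613 = 26.5791190865… mol; 0.613 has 3 s.f., so the result keeps min(4, 3) = 3 s.f.
Rounded to 3 significant figures: 26.6 mol.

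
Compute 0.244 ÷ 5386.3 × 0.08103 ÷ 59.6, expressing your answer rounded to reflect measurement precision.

0.244 ÷ 5386.3 × 0.08103 ÷ 59.6 = 6.1588392226 × 10^-8…
Multiplication/division keeps the fewest significant figures: 0.244 → 3 s.f., 5386.3 → 5 s.f., 0.08103 → 4 s.f., 59.6 → 3 s.f.; limit is 3.
Rounded to 3 significant figures: 6.16 × 10^-8.

6.16 × 10^-8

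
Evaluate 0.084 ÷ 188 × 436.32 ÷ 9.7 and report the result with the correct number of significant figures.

0.020

0.084 ÷ 188 × 436.32 ÷ 9.7 = 0.0200980916868…
Multiplication/division keeps the fewest significant figures: 0.084 → 2 s.f., 188 → 3 s.f., 436.32 → 5 s.f., 9.7 → 2 s.f.; limit is 2.
Rounded to 2 significant figures: 0.020.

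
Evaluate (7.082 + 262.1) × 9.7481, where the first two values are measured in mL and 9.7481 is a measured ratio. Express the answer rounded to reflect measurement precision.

7.082 mL + 262.1 mL = 269.182 mL; the sum is limited to 1 decimal place (4 s.f.).
Carrying full precision, 269.182 × 9.7481 = 2624.0130542 mL; 9.7481 has 5 s.f., so the result keeps min(4, 5) = 4 s.f.
Rounded to 4 significant figures: 2624 mL.

2624 mL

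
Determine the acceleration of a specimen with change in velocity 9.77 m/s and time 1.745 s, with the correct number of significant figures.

5.60 m/s²

acceleration = 9.77 m/s ÷ 1.745 s = 5.59885386819… m/s².
9.77 has 3 significant figures; 1.745 has 4.
Division/multiplication keeps the fewest: 3 significant figures.
Rounded: 5.60 m/s².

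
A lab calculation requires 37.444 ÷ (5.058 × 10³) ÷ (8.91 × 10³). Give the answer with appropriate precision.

8.31 × 10⁻⁷

37.444 ÷ (5.058 × 10³) ÷ (8.91 × 10³) = 8.30855898735 × 10^-7…
Multiplication/division keeps the fewest significant figures: 37.444 → 5 s.f., 5.058 × 10³ → 4 s.f., 8.91 × 10³ → 3 s.f.; limit is 3.
Rounded to 3 significant figures: 8.31 × 10⁻⁷.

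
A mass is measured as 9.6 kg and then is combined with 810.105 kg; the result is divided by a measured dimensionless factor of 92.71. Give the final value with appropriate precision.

8.842 kg

9.6 kg + 810.105 kg = 819.705 kg; the sum is limited to 1 decimal place (4 s.f.).
Carrying full precision, 819.705 ÷ 92.71 = 8.84160284759… kg; 92.71 has 4 s.f., so the result keeps min(4, 4) = 4 s.f.
Rounded to 4 significant figures: 8.842 kg.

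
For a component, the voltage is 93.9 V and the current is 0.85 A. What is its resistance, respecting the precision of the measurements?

resistance = 93.9 V ÷ 0.85 A = 110.470588235… Ω.
93.9 has 3 significant figures; 0.85 has 2.
Division/multiplication keeps the fewest: 2 significant figures.
Rounded: 1.1 × 10^2 Ω.

1.1 × 10^2 Ω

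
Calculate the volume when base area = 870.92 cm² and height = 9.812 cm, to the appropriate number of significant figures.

8545 cm³

volume = 870.92 cm² × 9.812 cm = 8545.46704 cm³.
870.92 has 5 significant figures; 9.812 has 4.
Division/multiplication keeps the fewest: 4 significant figures.
Rounded: 8545 cm³.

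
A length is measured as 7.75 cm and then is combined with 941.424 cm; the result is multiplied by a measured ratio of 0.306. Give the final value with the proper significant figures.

7.75 cm + 941.424 cm = 949.174 cm; the sum is limited to 2 decimal places (5 s.f.).
Carrying full precision, 949.174 × 0.306 = 290.447244 cm; 0.306 has 3 s.f., so the result keeps min(5, 3) = 3 s.f.
Rounded to 3 significant figures: 2.90 × 10^2 cm.

2.90 × 10^2 cm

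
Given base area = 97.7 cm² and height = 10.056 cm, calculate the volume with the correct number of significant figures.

volume = 97.7 cm² × 10.056 cm = 982.4712 cm³.
97.7 has 3 significant figures; 10.056 has 5.
Division/multiplication keeps the fewest: 3 significant figures.
Rounded: 982 cm³.

982 cm³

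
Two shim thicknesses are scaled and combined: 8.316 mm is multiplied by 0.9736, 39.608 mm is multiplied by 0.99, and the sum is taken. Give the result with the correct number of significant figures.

8.316 × 0.9736 = 8.0964576 → 8.096 mm (4 s.f., last digit at the 10^-3 place).
39.608 × 0.99 = 39.21192 → 39 mm (2 s.f., last digit at the 10^0 place).
Sum: 47.3083776 mm; keep the coarser place, 10^0.
Result: 47 mm.

47 mm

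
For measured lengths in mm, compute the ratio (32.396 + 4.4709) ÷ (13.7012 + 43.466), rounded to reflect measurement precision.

0.64490

32.396 + 4.4709 = 36.8669, limited to 3 d.p. → 5 s.f.; 13.7012 + 43.466 = 57.1672, limited to 3 d.p. → 5 s.f.
Carrying full precision, 36.8669 ÷ 57.1672 = 0.644896024294…; keep min(5, 5) = 5 s.f.
Rounded to 5 significant figures: 0.64490.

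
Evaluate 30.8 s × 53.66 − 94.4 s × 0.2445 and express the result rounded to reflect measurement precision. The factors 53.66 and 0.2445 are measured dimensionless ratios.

1.63 × 10^3 s

30.8 × 53.66 = 1652.728 → 1.65 × 10^3 s (3 s.f., last digit at the 10^1 place).
94.4 × 0.2445 = 23.0808 → 23.1 s (3 s.f., last digit at the 10^-1 place).
Difference: 1629.6472 s; keep the coarser place, 10^1.
Result: 1.63 × 10^3 s.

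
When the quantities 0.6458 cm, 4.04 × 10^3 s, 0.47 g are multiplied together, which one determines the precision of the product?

0.47 g

0.6458 cm → 4 s.f.; 4.04 × 10^3 s → 3 s.f.; 0.47 g → 2 s.f.
The fewest is 2 significant figures, from 0.47 g.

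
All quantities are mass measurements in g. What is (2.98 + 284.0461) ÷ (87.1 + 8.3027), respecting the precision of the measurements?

3.01

2.98 + 284.0461 = 287.0261, limited to 2 d.p. → 5 s.f.; 87.1 + 8.3027 = 95.4027, limited to 1 d.p. → 3 s.f.
Carrying full precision, 287.0261 ÷ 95.4027 = 3.00857418081…; keep min(5, 3) = 3 s.f.
Rounded to 3 significant figures: 3.01.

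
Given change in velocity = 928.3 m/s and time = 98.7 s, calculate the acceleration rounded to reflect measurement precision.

acceleration = 928.3 m/s ÷ 98.7 s = 9.40526849037… m/s².
928.3 has 4 significant figures; 98.7 has 3.
Division/multiplication keeps the fewest: 3 significant figures.
Rounded: 9.41 m/s².

9.41 m/s²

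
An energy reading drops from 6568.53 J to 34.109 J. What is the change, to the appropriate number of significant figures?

6534.42 J

6568.53 J − 34.109 J = 6534.421 J.
Addition/subtraction keeps the fewest decimal places: 6568.53 → 2 decimal places, 34.109 → 3 decimal places; limit is 2.
Rounded to 2 decimal places: 6534.42 J.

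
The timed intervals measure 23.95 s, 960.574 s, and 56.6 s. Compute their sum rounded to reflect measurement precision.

23.95 s + 960.574 s + 56.6 s = 1041.124 s.
Addition/subtraction keeps the fewest decimal places: 23.95 → 2 decimal places, 960.574 → 3 decimal places, 56.6 → 1 decimal place; limit is 1.
Rounded to 1 decimal place: 1041.1 s.

1041.1 s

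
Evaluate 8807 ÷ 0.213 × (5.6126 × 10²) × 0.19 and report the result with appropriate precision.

8807 ÷ 0.213 × (5.6126 × 10²) × 0.19 = 4409263.83005…
Multiplication/division keeps the fewest significant figures: 8807 → 4 s.f., 0.213 → 3 s.f., 5.6126 × 10² → 5 s.f., 0.19 → 2 s.f.; limit is 2.
Rounded to 2 significant figures: 4.4 × 10⁶.

4.4 × 10⁶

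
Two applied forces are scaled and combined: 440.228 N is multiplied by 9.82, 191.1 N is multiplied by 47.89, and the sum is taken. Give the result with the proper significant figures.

440.228 × 9.82 = 4323.03896 → 4.32 × 10³ N (3 s.f., last digit at the 10^1 place).
191.1 × 47.89 = 9151.779 → 9152 N (4 s.f., last digit at the 10^0 place).
Sum: 13474.81796 N; keep the coarser place, 10^1.
Result: 1.347 × 10⁴ N.

1.347 × 10⁴ N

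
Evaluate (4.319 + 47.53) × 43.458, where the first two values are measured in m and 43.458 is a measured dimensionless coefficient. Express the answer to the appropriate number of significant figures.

4.319 m + 47.53 m = 51.849 m; the sum is limited to 2 decimal places (4 s.f.).
Carrying full precision, 51.849 × 43.458 = 2253.253842 m; 43.458 has 5 s.f., so the result keeps min(4, 5) = 4 s.f.
Rounded to 4 significant figures: 2253 m.

2253 m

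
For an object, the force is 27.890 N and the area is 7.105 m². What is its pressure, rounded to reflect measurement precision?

pressure = 27.890 N ÷ 7.105 m² = 3.92540464462… Pa.
27.890 has 5 significant figures; 7.105 has 4.
Division/multiplication keeps the fewest: 4 significant figures.
Rounded: 3.925 Pa.

3.925 Pa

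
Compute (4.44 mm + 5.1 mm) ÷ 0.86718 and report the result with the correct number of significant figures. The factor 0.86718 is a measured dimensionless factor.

4.44 mm + 5.1 mm = 9.54 mm; the sum is limited to 1 decimal place (2 s.f.).
Carrying full precision, 9.54 ÷ 0.86718 = 11.0011762264… mm; 0.86718 has 5 s.f., so the result keeps min(2, 5) = 2 s.f.
Rounded to 2 significant figures: 11 mm.

11 mm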